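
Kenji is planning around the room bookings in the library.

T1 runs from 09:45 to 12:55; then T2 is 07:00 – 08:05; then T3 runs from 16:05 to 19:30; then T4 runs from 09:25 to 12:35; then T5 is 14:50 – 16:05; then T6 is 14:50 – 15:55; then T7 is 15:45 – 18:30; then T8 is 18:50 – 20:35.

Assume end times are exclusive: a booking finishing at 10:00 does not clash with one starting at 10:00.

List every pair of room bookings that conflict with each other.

T1 & T4, T3 & T7, T3 & T8, T5 & T6, T5 & T7, T6 & T7

Sorted by start: T2, T4, T1, T5, T6, T7, T3, T8.
T4 starts after T2 ends — done with T2.
T1 starts before T4 ends → T4 and T1 overlap.
T5 starts after T4 ends — done with T4.
T5 starts after T1 ends — done with T1.
T6 starts before T5 ends → T5 and T6 overlap.
T7 starts before T5 ends → T5 and T7 overlap.
T3 starts exactly when T5 ends (back-to-back, no overlap) — done with T5.
T7 starts before T6 ends → T6 and T7 overlap.
T3 starts after T6 ends — done with T6.
T3 starts before T7 ends → T7 and T3 overlap.
T8 starts after T7 ends.
T8 starts before T3 ends → T3 and T8 overlap.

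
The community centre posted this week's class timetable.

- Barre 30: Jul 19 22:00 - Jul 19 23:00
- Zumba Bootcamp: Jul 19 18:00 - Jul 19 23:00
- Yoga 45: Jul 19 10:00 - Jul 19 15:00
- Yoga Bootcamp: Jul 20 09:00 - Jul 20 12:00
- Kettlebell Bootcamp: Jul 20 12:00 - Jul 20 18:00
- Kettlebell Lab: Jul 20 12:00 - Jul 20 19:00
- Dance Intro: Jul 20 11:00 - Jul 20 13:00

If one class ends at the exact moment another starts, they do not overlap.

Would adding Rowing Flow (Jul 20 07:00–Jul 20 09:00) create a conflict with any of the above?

Yoga 45: ends Jul 19 15:00 at or before Rowing Flow starts Jul 20 07:00 → clear.
Zumba Bootcamp: ends Jul 19 23:00 at or before Rowing Flow starts Jul 20 07:00 → clear.
Barre 30: ends Jul 19 23:00 at or before Rowing Flow starts Jul 20 07:00 → clear.
Yoga Bootcamp: starts Jul 20 09:00 at or after Rowing Flow ends Jul 20 09:00 → clear.
Dance Intro: starts Jul 20 11:00 at or after Rowing Flow ends Jul 20 09:00 → clear.
Kettlebell Bootcamp: starts Jul 20 12:00 at or after Rowing Flow ends Jul 20 09:00 → clear.
Kettlebell Lab: starts Jul 20 12:00 at or after Rowing Flow ends Jul 20 09:00 → clear.

No — it doesn't clash with anything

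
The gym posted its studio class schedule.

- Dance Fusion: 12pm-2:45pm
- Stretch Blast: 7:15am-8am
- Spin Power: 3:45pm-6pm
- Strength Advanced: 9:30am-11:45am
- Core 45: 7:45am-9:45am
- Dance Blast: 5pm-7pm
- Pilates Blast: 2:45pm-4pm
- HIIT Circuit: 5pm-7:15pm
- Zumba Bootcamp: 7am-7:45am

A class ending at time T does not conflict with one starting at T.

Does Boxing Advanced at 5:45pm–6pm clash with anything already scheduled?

Yes — it overlaps Dance Blast, HIIT Circuit, Spin Power

Zumba Bootcamp: ends 7:45am at or before Boxing Advanced starts 5:45pm → clear.
Stretch Blast: ends 8am at or before Boxing Advanced starts 5:45pm → clear.
Core 45: ends 9:45am at or before Boxing Advanced starts 5:45pm → clear.
Strength Advanced: ends 11:45am at or before Boxing Advanced starts 5:45pm → clear.
Dance Fusion: ends 2:45pm at or before Boxing Advanced starts 5:45pm → clear.
Pilates Blast: ends 4pm at or before Boxing Advanced starts 5:45pm → clear.
Spin Power: starts 3:45pm before Boxing Advanced ends 6pm, and ends 6pm after Boxing Advanced starts 5:45pm → overlap.
HIIT Circuit: starts 5pm before Boxing Advanced ends 6pm, and ends 7:15pm after Boxing Advanced starts 5:45pm → overlap.
Dance Blast: starts 5pm before Boxing Advanced ends 6pm, and ends 7pm after Boxing Advanced starts 5:45pm → overlap.
Boxing Advanced overlaps Spin Power, HIIT Circuit, Dance Blast.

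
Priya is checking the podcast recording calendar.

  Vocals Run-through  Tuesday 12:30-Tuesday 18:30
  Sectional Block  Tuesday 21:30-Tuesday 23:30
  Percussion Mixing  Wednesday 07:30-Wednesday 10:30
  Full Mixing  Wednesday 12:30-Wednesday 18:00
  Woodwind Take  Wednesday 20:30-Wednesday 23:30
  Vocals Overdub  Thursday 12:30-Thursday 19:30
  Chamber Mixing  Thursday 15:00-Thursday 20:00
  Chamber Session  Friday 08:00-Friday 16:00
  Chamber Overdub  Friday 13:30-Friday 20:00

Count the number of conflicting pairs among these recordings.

2

Sorted by start: Vocals Run-through, Sectional Block, Percussion Mixing, Full Mixing, Woodwind Take, Vocals Overdub, Chamber Mixing, Chamber Session, Chamber Overdub.
Sectional Block starts after Vocals Run-through ends, so nothing later overlaps Vocals Run-through either.
Percussion Mixing starts after Sectional Block ends, so nothing later overlaps Sectional Block either.
Full Mixing starts after Percussion Mixing ends, so nothing later overlaps Percussion Mixing either.
Woodwind Take starts after Full Mixing ends, so nothing later overlaps Full Mixing either.
Vocals Overdub starts after Woodwind Take ends, so nothing later overlaps Woodwind Take either.
Chamber Mixing starts before Vocals Overdub ends → Vocals Overdub and Chamber Mixing overlap.
Chamber Session starts after Vocals Overdub ends, so nothing later overlaps Vocals Overdub either.
Chamber Session starts after Chamber Mixing ends, so nothing later overlaps Chamber Mixing either.
Chamber Overdub starts before Chamber Session ends → Chamber Session and Chamber Overdub overlap.
Overlapping pairs: Chamber Mixing & Vocals Overdub, Chamber Overdub & Chamber Session — 2 in total.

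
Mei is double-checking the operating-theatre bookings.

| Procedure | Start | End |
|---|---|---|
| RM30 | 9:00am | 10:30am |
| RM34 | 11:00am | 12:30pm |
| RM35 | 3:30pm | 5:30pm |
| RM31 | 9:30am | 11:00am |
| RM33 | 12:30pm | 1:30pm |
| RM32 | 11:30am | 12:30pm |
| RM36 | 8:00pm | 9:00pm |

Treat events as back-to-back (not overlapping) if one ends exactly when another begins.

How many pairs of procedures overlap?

2

Sorted by start: RM30, RM31, RM34, RM32, RM33, RM35, RM36.
RM31 starts before RM30 ends → RM30 and RM31 overlap.
RM34 starts after RM30 ends; RM30 is clear from here.
RM34 starts exactly when RM31 ends (back-to-back, no overlap); RM31 is clear from here.
RM32 starts before RM34 ends → RM34 and RM32 overlap.
RM33 starts exactly when RM34 ends (back-to-back, no overlap); RM34 is clear from here.
RM33 starts exactly when RM32 ends (back-to-back, no overlap); RM32 is clear from here.
RM35 starts after RM33 ends; RM33 is clear from here.
RM36 starts after RM35 ends.
Overlapping pairs: RM30 & RM31, RM32 & RM34 — 2 in total.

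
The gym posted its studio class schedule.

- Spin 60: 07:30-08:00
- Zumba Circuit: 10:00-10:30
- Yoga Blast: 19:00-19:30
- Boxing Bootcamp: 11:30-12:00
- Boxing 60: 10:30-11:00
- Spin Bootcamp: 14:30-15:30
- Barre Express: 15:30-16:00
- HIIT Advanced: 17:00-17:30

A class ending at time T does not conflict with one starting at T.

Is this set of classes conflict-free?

Sorted by start: Spin 60, Zumba Circuit, Boxing 60, Boxing Bootcamp, Spin Bootcamp, Barre Express, HIIT Advanced, Yoga Blast.
Zumba Circuit starts after Spin 60 ends — done with Spin 60.
Boxing 60 starts exactly when Zumba Circuit ends (back-to-back, no overlap) — done with Zumba Circuit.
Boxing Bootcamp starts after Boxing 60 ends — done with Boxing 60.
Spin Bootcamp starts after Boxing Bootcamp ends — done with Boxing Bootcamp.
Barre Express starts exactly when Spin Bootcamp ends (back-to-back, no overlap) — done with Spin Bootcamp.
HIIT Advanced starts after Barre Express ends — done with Barre Express.
Yoga Blast starts after HIIT Advanced ends.
Every pair is clear; the schedule has no overlaps.

Yes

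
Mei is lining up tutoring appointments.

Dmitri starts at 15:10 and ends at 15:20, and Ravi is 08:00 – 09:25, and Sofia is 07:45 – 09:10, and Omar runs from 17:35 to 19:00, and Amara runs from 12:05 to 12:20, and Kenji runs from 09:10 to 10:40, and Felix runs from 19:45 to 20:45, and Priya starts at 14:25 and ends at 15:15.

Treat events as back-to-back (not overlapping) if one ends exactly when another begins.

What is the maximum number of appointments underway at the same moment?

2

Walk through starts and ends in time order (an end at T is processed before a start at T):
07:45 start Sofia → 1
08:00 start Ravi → 2
09:10 end Sofia → 1
09:10 start Kenji → 2
09:25 end Ravi → 1
10:40 end Kenji → 0
12:05 start Amara → 1
12:20 end Amara → 0
14:25 start Priya → 1
15:10 start Dmitri → 2
15:15 end Priya → 1
15:20 end Dmitri → 0
17:35 start Omar → 1
19:00 end Omar → 0
19:45 start Felix → 1
20:45 end Felix → 0
Peak is 2, at 08:00 (Ravi, Sofia).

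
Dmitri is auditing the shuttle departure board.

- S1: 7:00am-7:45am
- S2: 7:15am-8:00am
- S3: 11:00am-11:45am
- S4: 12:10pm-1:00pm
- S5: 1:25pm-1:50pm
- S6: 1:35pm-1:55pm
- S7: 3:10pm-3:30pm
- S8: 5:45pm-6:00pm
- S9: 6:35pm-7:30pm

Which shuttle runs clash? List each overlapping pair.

Sorted by start: S1, S2, S3, S4, S5, S6, S7, S8, S9.
S2 starts before S1 ends → S1 and S2 overlap.
S3 starts after S1 ends, so nothing later overlaps S1 either.
S3 starts after S2 ends, so nothing later overlaps S2 either.
S4 starts after S3 ends, so nothing later overlaps S3 either.
S5 starts after S4 ends, so nothing later overlaps S4 either.
S6 starts before S5 ends → S5 and S6 overlap.
S7 starts after S5 ends, so nothing later overlaps S5 either.
S7 starts after S6 ends, so nothing later overlaps S6 either.
S8 starts after S7 ends, so nothing later overlaps S7 either.
S9 starts after S8 ends.

S1 & S2, S5 & S6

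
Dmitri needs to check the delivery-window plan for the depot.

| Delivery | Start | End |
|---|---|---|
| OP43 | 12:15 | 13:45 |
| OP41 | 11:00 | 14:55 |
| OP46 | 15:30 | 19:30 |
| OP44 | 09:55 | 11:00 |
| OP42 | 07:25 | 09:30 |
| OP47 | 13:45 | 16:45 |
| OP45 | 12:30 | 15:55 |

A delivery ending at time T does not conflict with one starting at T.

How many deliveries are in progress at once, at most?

3

Walk through starts and ends in time order (an end at T is processed before a start at T):
07:25 start OP42 → 1
09:30 end OP42 → 0
09:55 start OP44 → 1
11:00 end OP44 → 0
11:00 start OP41 → 1
12:15 start OP43 → 2
12:30 start OP45 → 3
13:45 end OP43 → 2
13:45 start OP47 → 3
14:55 end OP41 → 2
15:30 start OP46 → 3
15:55 end OP45 → 2
16:45 end OP47 → 1
19:30 end OP46 → 0
Peak is 3, at 12:30 (OP41, OP43, OP45).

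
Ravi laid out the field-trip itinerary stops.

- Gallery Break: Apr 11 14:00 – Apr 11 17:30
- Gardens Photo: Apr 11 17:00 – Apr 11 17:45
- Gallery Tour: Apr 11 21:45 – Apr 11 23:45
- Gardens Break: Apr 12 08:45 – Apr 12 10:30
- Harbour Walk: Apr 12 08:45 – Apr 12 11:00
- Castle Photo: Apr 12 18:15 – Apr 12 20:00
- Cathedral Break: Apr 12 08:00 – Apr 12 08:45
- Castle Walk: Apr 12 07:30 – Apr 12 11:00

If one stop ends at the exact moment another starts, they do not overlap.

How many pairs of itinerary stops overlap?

5

Sorted by start: Gallery Break, Gardens Photo, Gallery Tour, Castle Walk, Cathedral Break, Harbour Walk, Gardens Break, Castle Photo.
Gardens Photo starts before Gallery Break ends → Gallery Break and Gardens Photo overlap.
Gallery Tour starts after Gallery Break ends — done with Gallery Break.
Gallery Tour starts after Gardens Photo ends — done with Gardens Photo.
Castle Walk starts after Gallery Tour ends — done with Gallery Tour.
Cathedral Break starts before Castle Walk ends → Castle Walk and Cathedral Break overlap.
Harbour Walk starts before Castle Walk ends → Castle Walk and Harbour Walk overlap.
Gardens Break starts before Castle Walk ends → Castle Walk and Gardens Break overlap.
Castle Photo starts after Castle Walk ends.
Harbour Walk starts exactly when Cathedral Break ends (back-to-back, no overlap) — done with Cathedral Break.
Gardens Break starts before Harbour Walk ends → Harbour Walk and Gardens Break overlap.
Castle Photo starts after Harbour Walk ends.
Castle Photo starts after Gardens Break ends.
Overlapping pairs: Castle Walk & Cathedral Break, Castle Walk & Gardens Break, Castle Walk & Harbour Walk, Gallery Break & Gardens Photo, Gardens Break & Harbour Walk — 5 in total.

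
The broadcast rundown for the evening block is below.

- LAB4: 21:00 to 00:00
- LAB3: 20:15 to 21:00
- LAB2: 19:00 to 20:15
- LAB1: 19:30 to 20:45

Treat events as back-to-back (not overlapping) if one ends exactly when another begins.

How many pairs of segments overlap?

2

Check each pair: they overlap iff neither finishes before the other starts.
Sorted by start: LAB2, LAB1, LAB3, LAB4.
LAB1 starts before LAB2 ends → LAB2 and LAB1 overlap.
LAB3 starts exactly when LAB2 ends (back-to-back, no overlap); LAB2 is clear from here.
LAB3 starts before LAB1 ends → LAB1 and LAB3 overlap.
LAB4 starts after LAB1 ends.
LAB4 starts exactly when LAB3 ends (back-to-back, no overlap).
Overlapping pairs: LAB1 & LAB2, LAB1 & LAB3 — 2 in total.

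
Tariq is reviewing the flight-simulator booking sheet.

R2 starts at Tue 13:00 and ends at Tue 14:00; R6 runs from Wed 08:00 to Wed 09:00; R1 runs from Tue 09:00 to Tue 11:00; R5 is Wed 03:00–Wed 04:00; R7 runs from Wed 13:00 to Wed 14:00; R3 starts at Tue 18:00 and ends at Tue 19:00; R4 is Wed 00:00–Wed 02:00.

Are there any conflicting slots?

Sorted by start: R1, R2, R3, R4, R5, R6, R7.
R2 starts after R1 ends, so R1 has no further overlaps.
R3 starts after R2 ends, so R2 has no further overlaps.
R4 starts after R3 ends, so R3 has no further overlaps.
R5 starts after R4 ends, so R4 has no further overlaps.
R6 starts after R5 ends, so R5 has no further overlaps.
R7 starts after R6 ends.
Every pair is clear; the schedule has no overlaps.

No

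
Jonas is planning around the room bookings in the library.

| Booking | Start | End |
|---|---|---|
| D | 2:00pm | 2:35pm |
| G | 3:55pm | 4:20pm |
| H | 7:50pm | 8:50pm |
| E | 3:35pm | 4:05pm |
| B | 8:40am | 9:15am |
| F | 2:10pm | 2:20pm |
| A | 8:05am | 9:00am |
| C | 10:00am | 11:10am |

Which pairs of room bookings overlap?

Sorted by start: A, B, C, D, F, E, G, H.
B starts before A ends → A and B overlap.
C starts after A ends, so A has no further overlaps.
C starts after B ends, so B has no further overlaps.
D starts after C ends, so C has no further overlaps.
F starts before D ends → D and F overlap.
E starts after D ends, so D has no further overlaps.
E starts after F ends, so F has no further overlaps.
G starts before E ends → E and G overlap.
H starts after E ends.
H starts after G ends.

A & B, D & F, E & G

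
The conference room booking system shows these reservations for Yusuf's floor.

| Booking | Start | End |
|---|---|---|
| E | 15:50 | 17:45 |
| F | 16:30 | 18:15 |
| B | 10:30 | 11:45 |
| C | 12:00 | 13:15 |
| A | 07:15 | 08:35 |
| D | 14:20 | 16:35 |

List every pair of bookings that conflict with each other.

D & E, D & F, E & F

Sorted by start: A, B, C, D, E, F.
B starts after A ends, so A has no further overlaps.
C starts after B ends, so B has no further overlaps.
D starts after C ends, so C has no further overlaps.
E starts before D ends → D and E overlap.
F starts before D ends → D and F overlap.
F starts before E ends → E and F overlap.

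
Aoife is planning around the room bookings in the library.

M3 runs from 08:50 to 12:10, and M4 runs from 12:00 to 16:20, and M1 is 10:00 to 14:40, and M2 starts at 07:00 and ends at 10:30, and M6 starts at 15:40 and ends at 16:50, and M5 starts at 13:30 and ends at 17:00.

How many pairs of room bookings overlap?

9

Sorted by start: M2, M3, M1, M4, M5, M6.
M3 starts before M2 ends → M2 and M3 overlap.
M1 starts before M2 ends → M2 and M1 overlap.
M4 starts after M2 ends; M2 is clear from here.
M1 starts before M3 ends → M3 and M1 overlap.
M4 starts before M3 ends → M3 and M4 overlap.
M5 starts after M3 ends; M3 is clear from here.
M4 starts before M1 ends → M1 and M4 overlap.
M5 starts before M1 ends → M1 and M5 overlap.
M6 starts after M1 ends.
M5 starts before M4 ends → M4 and M5 overlap.
M6 starts before M4 ends → M4 and M6 overlap.
M6 starts before M5 ends → M5 and M6 overlap.
Overlapping pairs: M1 & M2, M1 & M3, M1 & M4, M1 & M5, M2 & M3, M3 & M4, M4 & M5, M4 & M6, M5 & M6 — 9 in total.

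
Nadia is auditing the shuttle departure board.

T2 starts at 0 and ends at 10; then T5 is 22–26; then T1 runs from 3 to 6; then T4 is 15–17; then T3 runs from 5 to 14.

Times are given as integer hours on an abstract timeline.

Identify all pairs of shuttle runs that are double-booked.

Sorted by start: T2, T1, T3, T4, T5.
T1 starts before T2 ends → T2 and T1 overlap.
T3 starts before T2 ends → T2 and T3 overlap.
T4 starts after T2 ends; T2 is clear from here.
T3 starts before T1 ends → T1 and T3 overlap.
T4 starts after T1 ends; T1 is clear from here.
T4 starts after T3 ends; T3 is clear from here.
T5 starts after T4 ends.

T1 & T2, T1 & T3, T2 & T3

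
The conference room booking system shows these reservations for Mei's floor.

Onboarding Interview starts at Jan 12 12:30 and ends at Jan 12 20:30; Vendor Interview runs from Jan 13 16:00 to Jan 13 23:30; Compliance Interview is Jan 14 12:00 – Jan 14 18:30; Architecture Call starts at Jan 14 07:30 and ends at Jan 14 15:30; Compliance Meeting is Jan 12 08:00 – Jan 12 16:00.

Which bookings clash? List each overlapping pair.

Architecture Call & Compliance Interview, Compliance Meeting & Onboarding Interview

Sorted by start: Compliance Meeting, Onboarding Interview, Vendor Interview, Architecture Call, Compliance Interview.
Onboarding Interview starts before Compliance Meeting ends → Compliance Meeting and Onboarding Interview overlap.
Vendor Interview starts after Compliance Meeting ends — done with Compliance Meeting.
Vendor Interview starts after Onboarding Interview ends — done with Onboarding Interview.
Architecture Call starts after Vendor Interview ends — done with Vendor Interview.
Compliance Interview starts before Architecture Call ends → Architecture Call and Compliance Interview overlap.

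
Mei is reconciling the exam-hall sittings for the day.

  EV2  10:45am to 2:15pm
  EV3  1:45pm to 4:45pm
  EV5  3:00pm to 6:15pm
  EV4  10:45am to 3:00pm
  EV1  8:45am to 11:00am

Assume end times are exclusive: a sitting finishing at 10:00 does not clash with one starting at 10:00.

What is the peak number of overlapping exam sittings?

Sort all start/end points and keep a running count:
8:45am start EV1 → 1
10:45am start EV2 → 2
10:45am start EV4 → 3
11:00am end EV1 → 2
1:45pm start EV3 → 3
2:15pm end EV2 → 2
3:00pm end EV4 → 1
3:00pm start EV5 → 2
4:45pm end EV3 → 1
6:15pm end EV5 → 0
Peak is 3, at 10:45am (EV1, EV2, EV4).

3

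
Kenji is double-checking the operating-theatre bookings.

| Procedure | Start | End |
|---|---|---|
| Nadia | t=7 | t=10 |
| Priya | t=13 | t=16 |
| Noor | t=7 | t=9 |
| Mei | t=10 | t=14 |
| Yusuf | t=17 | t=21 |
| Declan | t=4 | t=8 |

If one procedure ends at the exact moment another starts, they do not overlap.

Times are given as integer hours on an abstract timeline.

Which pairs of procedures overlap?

Two intervals overlap when each starts before the other ends.
Sorted by start: Declan, Nadia, Noor, Mei, Priya, Yusuf.
Nadia starts before Declan ends → Declan and Nadia overlap.
Noor starts before Declan ends → Declan and Noor overlap.
Mei starts after Declan ends; Declan is clear from here.
Noor starts before Nadia ends → Nadia and Noor overlap.
Mei starts exactly when Nadia ends (back-to-back, no overlap); Nadia is clear from here.
Mei starts after Noor ends; Noor is clear from here.
Priya starts before Mei ends → Mei and Priya overlap.
Yusuf starts after Mei ends.
Yusuf starts after Priya ends.

Declan & Nadia, Declan & Noor, Mei & Priya, Nadia & Noor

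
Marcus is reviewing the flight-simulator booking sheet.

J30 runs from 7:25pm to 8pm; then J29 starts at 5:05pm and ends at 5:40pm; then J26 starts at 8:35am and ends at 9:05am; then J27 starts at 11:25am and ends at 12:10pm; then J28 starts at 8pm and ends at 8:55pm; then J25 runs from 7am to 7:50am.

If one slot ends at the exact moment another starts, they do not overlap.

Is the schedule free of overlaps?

Yes

Sorted by start: J25, J26, J27, J29, J30, J28.
J26 starts after J25 ends, so J25 has no further overlaps.
J27 starts after J26 ends, so J26 has no further overlaps.
J29 starts after J27 ends, so J27 has no further overlaps.
J30 starts after J29 ends, so J29 has no further overlaps.
J28 starts exactly when J30 ends (back-to-back, no overlap).
Every pair is clear; the schedule has no overlaps.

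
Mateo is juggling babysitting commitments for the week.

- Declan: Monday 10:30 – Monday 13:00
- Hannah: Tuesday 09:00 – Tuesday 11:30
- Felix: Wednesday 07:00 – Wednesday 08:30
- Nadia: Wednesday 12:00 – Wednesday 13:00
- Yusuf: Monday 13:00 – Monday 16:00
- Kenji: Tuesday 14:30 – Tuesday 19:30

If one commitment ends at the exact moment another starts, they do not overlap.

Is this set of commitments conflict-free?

Sorted by start: Declan, Yusuf, Hannah, Kenji, Felix, Nadia.
Yusuf starts exactly when Declan ends (back-to-back, no overlap); Declan is clear from here.
Hannah starts after Yusuf ends; Yusuf is clear from here.
Kenji starts after Hannah ends; Hannah is clear from here.
Felix starts after Kenji ends; Kenji is clear from here.
Nadia starts after Felix ends.
Every pair is clear; the schedule has no overlaps.

Yes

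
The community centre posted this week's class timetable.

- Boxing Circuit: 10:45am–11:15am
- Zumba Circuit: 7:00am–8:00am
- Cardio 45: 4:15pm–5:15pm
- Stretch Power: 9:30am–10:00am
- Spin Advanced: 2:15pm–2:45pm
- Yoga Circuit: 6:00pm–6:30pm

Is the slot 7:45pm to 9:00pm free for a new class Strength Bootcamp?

Zumba Circuit: ends 8:00am at or before Strength Bootcamp starts 7:45pm → clear.
Stretch Power: ends 10:00am at or before Strength Bootcamp starts 7:45pm → clear.
Boxing Circuit: ends 11:15am at or before Strength Bootcamp starts 7:45pm → clear.
Spin Advanced: ends 2:45pm at or before Strength Bootcamp starts 7:45pm → clear.
Cardio 45: ends 5:15pm at or before Strength Bootcamp starts 7:45pm → clear.
Yoga Circuit: ends 6:30pm at or before Strength Bootcamp starts 7:45pm → clear.

Yes — the slot is free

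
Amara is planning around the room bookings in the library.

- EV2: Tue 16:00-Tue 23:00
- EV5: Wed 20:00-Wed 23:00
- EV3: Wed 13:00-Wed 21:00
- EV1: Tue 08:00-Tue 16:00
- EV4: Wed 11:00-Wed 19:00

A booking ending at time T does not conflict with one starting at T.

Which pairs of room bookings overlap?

EV3 & EV4, EV3 & EV5

Sorted by start: EV1, EV2, EV4, EV3, EV5.
EV2 starts exactly when EV1 ends (back-to-back, no overlap) — done with EV1.
EV4 starts after EV2 ends — done with EV2.
EV3 starts before EV4 ends → EV4 and EV3 overlap.
EV5 starts after EV4 ends.
EV5 starts before EV3 ends → EV3 and EV5 overlap.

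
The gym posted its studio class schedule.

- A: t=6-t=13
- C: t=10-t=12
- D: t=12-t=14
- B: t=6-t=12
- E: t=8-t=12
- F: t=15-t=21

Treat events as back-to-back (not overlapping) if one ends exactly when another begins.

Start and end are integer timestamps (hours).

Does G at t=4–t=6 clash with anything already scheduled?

A: starts t=6 at or after G ends t=6 → clear.
B: starts t=6 at or after G ends t=6 → clear.
E: starts t=8 at or after G ends t=6 → clear.
C: starts t=10 at or after G ends t=6 → clear.
D: starts t=12 at or after G ends t=6 → clear.
F: starts t=15 at or after G ends t=6 → clear.

No — it doesn't clash with anything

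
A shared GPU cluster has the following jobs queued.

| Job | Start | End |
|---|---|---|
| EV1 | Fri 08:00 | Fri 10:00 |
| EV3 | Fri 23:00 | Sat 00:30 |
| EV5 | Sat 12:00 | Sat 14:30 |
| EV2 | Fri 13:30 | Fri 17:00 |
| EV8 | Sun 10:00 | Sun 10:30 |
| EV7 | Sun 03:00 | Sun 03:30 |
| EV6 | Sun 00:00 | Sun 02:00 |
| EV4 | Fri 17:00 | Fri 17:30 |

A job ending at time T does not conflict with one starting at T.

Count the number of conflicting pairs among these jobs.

Check each pair: they overlap iff neither finishes before the other starts.
Sorted by start: EV1, EV2, EV4, EV3, EV5, EV6, EV7, EV8.
EV2 starts after EV1 ends, so nothing later overlaps EV1 either.
EV4 starts exactly when EV2 ends (back-to-back, no overlap), so nothing later overlaps EV2 either.
EV3 starts after EV4 ends, so nothing later overlaps EV4 either.
EV5 starts after EV3 ends, so nothing later overlaps EV3 either.
EV6 starts after EV5 ends, so nothing later overlaps EV5 either.
EV7 starts after EV6 ends, so nothing later overlaps EV6 either.
EV8 starts after EV7 ends.
No pair overlaps.

0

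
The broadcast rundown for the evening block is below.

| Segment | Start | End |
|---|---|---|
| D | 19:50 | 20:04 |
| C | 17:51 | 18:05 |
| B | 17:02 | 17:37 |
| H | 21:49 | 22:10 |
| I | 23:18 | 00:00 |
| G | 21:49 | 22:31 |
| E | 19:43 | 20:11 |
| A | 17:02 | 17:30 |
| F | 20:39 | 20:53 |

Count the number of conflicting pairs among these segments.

Sorted by start: A, B, C, E, D, F, G, H, I.
B starts before A ends → A and B overlap.
C starts after A ends; A is clear from here.
C starts after B ends; B is clear from here.
E starts after C ends; C is clear from here.
D starts before E ends → E and D overlap.
F starts after E ends; E is clear from here.
F starts after D ends; D is clear from here.
G starts after F ends; F is clear from here.
H starts before G ends → G and H overlap.
I starts after G ends.
I starts after H ends.
Overlapping pairs: A & B, D & E, G & H — 3 in total.

3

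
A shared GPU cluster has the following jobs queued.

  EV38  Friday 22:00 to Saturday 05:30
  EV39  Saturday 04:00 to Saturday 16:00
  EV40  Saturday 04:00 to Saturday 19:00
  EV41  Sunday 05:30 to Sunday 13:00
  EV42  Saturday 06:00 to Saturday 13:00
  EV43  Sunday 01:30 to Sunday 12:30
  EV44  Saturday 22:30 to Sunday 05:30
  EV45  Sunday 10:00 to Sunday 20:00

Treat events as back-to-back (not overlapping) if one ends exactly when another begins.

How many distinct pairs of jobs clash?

Sorted by start: EV38, EV39, EV40, EV42, EV44, EV43, EV41, EV45.
EV39 starts before EV38 ends → EV38 and EV39 overlap.
EV40 starts before EV38 ends → EV38 and EV40 overlap.
EV42 starts after EV38 ends — done with EV38.
EV40 starts before EV39 ends → EV39 and EV40 overlap.
EV42 starts before EV39 ends → EV39 and EV42 overlap.
EV44 starts after EV39 ends — done with EV39.
EV42 starts before EV40 ends → EV40 and EV42 overlap.
EV44 starts after EV40 ends — done with EV40.
EV44 starts after EV42 ends — done with EV42.
EV43 starts before EV44 ends → EV44 and EV43 overlap.
EV41 starts exactly when EV44 ends (back-to-back, no overlap) — done with EV44.
EV41 starts before EV43 ends → EV43 and EV41 overlap.
EV45 starts before EV43 ends → EV43 and EV45 overlap.
EV45 starts before EV41 ends → EV41 and EV45 overlap.
Overlapping pairs: EV38 & EV39, EV38 & EV40, EV39 & EV40, EV39 & EV42, EV40 & EV42, EV41 & EV43, EV41 & EV45, EV43 & EV44, EV43 & EV45 — 9 in total.

9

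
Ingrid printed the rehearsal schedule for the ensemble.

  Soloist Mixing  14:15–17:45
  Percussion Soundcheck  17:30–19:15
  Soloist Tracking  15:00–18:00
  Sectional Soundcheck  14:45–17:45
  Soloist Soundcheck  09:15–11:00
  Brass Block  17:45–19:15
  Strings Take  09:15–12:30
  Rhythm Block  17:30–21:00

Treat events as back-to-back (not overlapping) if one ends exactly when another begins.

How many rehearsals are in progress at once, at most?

5

Sweep the timeline, counting +1 at each start and −1 at each end (ends before starts at a tie):
09:15 start Soloist Soundcheck → 1
09:15 start Strings Take → 2
11:00 end Soloist Soundcheck → 1
12:30 end Strings Take → 0
14:15 start Soloist Mixing → 1
14:45 start Sectional Soundcheck → 2
15:00 start Soloist Tracking → 3
17:30 start Percussion Soundcheck → 4
17:30 start Rhythm Block → 5
17:45 end Sectional Soundcheck → 4
17:45 end Soloist Mixing → 3
17:45 start Brass Block → 4
18:00 end Soloist Tracking → 3
19:15 end Brass Block → 2
19:15 end Percussion Soundcheck → 1
21:00 end Rhythm Block → 0
Peak is 5, at 17:30 (Percussion Soundcheck, Rhythm Block, Sectional Soundcheck, Soloist Mixing, Soloist Tracking).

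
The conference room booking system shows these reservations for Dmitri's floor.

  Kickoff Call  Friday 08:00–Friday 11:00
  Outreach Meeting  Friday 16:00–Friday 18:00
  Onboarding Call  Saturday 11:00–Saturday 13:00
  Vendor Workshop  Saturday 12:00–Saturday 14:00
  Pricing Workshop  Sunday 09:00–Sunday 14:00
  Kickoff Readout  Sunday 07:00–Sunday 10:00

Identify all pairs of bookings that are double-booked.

Kickoff Readout & Pricing Workshop, Onboarding Call & Vendor Workshop

Check each pair: they overlap iff neither finishes before the other starts.
Sorted by start: Kickoff Call, Outreach Meeting, Onboarding Call, Vendor Workshop, Kickoff Readout, Pricing Workshop.
Outreach Meeting starts after Kickoff Call ends, so Kickoff Call has no further overlaps.
Onboarding Call starts after Outreach Meeting ends, so Outreach Meeting has no further overlaps.
Vendor Workshop starts before Onboarding Call ends → Onboarding Call and Vendor Workshop overlap.
Kickoff Readout starts after Onboarding Call ends, so Onboarding Call has no further overlaps.
Kickoff Readout starts after Vendor Workshop ends, so Vendor Workshop has no further overlaps.
Pricing Workshop starts before Kickoff Readout ends → Kickoff Readout and Pricing Workshop overlap.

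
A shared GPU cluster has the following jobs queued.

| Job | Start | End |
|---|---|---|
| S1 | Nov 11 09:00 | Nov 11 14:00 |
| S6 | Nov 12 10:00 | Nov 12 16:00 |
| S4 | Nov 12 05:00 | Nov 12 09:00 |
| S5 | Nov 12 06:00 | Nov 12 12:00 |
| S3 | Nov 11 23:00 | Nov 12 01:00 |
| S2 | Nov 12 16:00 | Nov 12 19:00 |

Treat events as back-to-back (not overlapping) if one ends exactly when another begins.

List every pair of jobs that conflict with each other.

Check each pair: they overlap iff neither finishes before the other starts.
Sorted by start: S1, S3, S4, S5, S6, S2.
S3 starts after S1 ends — done with S1.
S4 starts after S3 ends — done with S3.
S5 starts before S4 ends → S4 and S5 overlap.
S6 starts after S4 ends — done with S4.
S6 starts before S5 ends → S5 and S6 overlap.
S2 starts after S5 ends.
S2 starts exactly when S6 ends (back-to-back, no overlap).

S4 & S5, S5 & S6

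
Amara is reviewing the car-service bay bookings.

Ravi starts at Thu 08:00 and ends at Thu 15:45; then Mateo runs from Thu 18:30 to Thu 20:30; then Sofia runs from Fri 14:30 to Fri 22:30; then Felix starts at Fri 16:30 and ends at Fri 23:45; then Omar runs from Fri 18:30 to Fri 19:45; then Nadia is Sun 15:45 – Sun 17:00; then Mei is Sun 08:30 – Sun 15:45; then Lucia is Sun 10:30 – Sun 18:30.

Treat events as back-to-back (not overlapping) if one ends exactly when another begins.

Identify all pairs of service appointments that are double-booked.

Sorted by start: Ravi, Mateo, Sofia, Felix, Omar, Mei, Lucia, Nadia.
Mateo starts after Ravi ends; Ravi is clear from here.
Sofia starts after Mateo ends; Mateo is clear from here.
Felix starts before Sofia ends → Sofia and Felix overlap.
Omar starts before Sofia ends → Sofia and Omar overlap.
Mei starts after Sofia ends; Sofia is clear from here.
Omar starts before Felix ends → Felix and Omar overlap.
Mei starts after Felix ends; Felix is clear from here.
Mei starts after Omar ends; Omar is clear from here.
Lucia starts before Mei ends → Mei and Lucia overlap.
Nadia starts exactly when Mei ends (back-to-back, no overlap).
Nadia starts before Lucia ends → Lucia and Nadia overlap.

Felix & Omar, Felix & Sofia, Lucia & Mei, Lucia & Nadia, Omar & Sofia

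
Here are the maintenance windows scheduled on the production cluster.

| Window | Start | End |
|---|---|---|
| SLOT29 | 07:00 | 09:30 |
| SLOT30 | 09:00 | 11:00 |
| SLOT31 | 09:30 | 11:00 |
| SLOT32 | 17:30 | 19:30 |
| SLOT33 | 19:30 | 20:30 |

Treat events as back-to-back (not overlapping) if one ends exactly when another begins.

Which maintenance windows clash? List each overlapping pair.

SLOT29 & SLOT30, SLOT30 & SLOT31

Sorted by start: SLOT29, SLOT30, SLOT31, SLOT32, SLOT33.
SLOT30 starts before SLOT29 ends → SLOT29 and SLOT30 overlap.
SLOT31 starts exactly when SLOT29 ends (back-to-back, no overlap), so SLOT29 has no further overlaps.
SLOT31 starts before SLOT30 ends → SLOT30 and SLOT31 overlap.
SLOT32 starts after SLOT30 ends, so SLOT30 has no further overlaps.
SLOT32 starts after SLOT31 ends, so SLOT31 has no further overlaps.
SLOT33 starts exactly when SLOT32 ends (back-to-back, no overlap).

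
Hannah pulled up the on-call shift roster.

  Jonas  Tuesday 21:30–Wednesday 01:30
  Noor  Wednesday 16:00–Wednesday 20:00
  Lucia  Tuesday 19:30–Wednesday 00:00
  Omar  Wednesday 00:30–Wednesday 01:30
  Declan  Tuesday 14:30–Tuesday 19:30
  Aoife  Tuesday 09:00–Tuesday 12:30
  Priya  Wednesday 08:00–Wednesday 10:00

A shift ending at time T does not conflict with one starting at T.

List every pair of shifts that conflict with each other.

Sorted by start: Aoife, Declan, Lucia, Jonas, Omar, Priya, Noor.
Declan starts after Aoife ends, so Aoife has no further overlaps.
Lucia starts exactly when Declan ends (back-to-back, no overlap), so Declan has no further overlaps.
Jonas starts before Lucia ends → Lucia and Jonas overlap.
Omar starts after Lucia ends, so Lucia has no further overlaps.
Omar starts before Jonas ends → Jonas and Omar overlap.
Priya starts after Jonas ends, so Jonas has no further overlaps.
Priya starts after Omar ends, so Omar has no further overlaps.
Noor starts after Priya ends.

Jonas & Lucia, Jonas & Omar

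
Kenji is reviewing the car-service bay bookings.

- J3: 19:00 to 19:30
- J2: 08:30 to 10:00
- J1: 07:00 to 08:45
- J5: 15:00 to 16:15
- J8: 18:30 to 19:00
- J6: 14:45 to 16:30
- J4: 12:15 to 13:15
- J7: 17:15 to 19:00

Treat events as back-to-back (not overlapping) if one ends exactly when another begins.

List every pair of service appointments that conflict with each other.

Sorted by start: J1, J2, J4, J6, J5, J7, J8, J3.
J2 starts before J1 ends → J1 and J2 overlap.
J4 starts after J1 ends, so nothing later overlaps J1 either.
J4 starts after J2 ends, so nothing later overlaps J2 either.
J6 starts after J4 ends, so nothing later overlaps J4 either.
J5 starts before J6 ends → J6 and J5 overlap.
J7 starts after J6 ends, so nothing later overlaps J6 either.
J7 starts after J5 ends, so nothing later overlaps J5 either.
J8 starts before J7 ends → J7 and J8 overlap.
J3 starts exactly when J7 ends (back-to-back, no overlap).
J3 starts exactly when J8 ends (back-to-back, no overlap).

J1 & J2, J5 & J6, J7 & J8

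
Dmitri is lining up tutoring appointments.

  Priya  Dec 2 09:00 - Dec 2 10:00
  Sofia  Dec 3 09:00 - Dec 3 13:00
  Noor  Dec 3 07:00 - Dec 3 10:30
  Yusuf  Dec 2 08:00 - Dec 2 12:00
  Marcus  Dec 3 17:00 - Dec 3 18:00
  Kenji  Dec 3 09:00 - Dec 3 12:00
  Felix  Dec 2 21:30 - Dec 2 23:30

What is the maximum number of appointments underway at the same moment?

Walk through starts and ends in time order (an end at T is processed before a start at T):
Dec 2 08:00 start Yusuf → 1
Dec 2 09:00 start Priya → 2
Dec 2 10:00 end Priya → 1
Dec 2 12:00 end Yusuf → 0
Dec 2 21:30 start Felix → 1
Dec 2 23:30 end Felix → 0
Dec 3 07:00 start Noor → 1
Dec 3 09:00 start Kenji → 2
Dec 3 09:00 start Sofia → 3
Dec 3 10:30 end Noor → 2
Dec 3 12:00 end Kenji → 1
Dec 3 13:00 end Sofia → 0
Dec 3 17:00 start Marcus → 1
Dec 3 18:00 end Marcus → 0
Peak is 3, at Dec 3 09:00 (Kenji, Noor, Sofia).

3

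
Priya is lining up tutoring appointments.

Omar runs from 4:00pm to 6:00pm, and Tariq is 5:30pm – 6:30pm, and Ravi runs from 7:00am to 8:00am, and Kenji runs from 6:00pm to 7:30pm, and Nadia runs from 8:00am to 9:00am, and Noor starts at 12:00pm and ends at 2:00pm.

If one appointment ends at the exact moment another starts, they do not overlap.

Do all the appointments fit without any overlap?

No

Sorted by start: Ravi, Nadia, Noor, Omar, Tariq, Kenji.
Nadia starts exactly when Ravi ends (back-to-back, no overlap), so Ravi has no further overlaps.
Noor starts after Nadia ends, so Nadia has no further overlaps.
Omar starts after Noor ends, so Noor has no further overlaps.
Tariq starts before Omar ends → Omar and Tariq overlap.
That's a conflict, so the schedule is not conflict-free.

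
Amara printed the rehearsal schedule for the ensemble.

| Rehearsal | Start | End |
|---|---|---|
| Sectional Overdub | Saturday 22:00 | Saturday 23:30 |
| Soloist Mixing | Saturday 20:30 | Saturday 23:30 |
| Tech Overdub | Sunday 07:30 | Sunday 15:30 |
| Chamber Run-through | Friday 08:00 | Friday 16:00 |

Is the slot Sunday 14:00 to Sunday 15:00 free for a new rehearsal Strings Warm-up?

Chamber Run-through: ends Friday 16:00 at or before Strings Warm-up starts Sunday 14:00 → clear.
Soloist Mixing: ends Saturday 23:30 at or before Strings Warm-up starts Sunday 14:00 → clear.
Sectional Overdub: ends Saturday 23:30 at or before Strings Warm-up starts Sunday 14:00 → clear.
Tech Overdub: starts Sunday 07:30 before Strings Warm-up ends Sunday 15:00, and ends Sunday 15:30 after Strings Warm-up starts Sunday 14:00 → overlap.
Strings Warm-up overlaps Tech Overdub.

No — it overlaps Tech Overdub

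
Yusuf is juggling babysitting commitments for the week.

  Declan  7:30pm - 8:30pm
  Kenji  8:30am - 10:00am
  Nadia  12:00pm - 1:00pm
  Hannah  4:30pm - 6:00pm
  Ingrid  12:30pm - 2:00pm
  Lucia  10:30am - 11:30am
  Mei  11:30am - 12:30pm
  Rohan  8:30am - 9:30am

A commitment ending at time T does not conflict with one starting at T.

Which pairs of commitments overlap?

Ingrid & Nadia, Kenji & Rohan, Mei & Nadia

Sorted by start: Rohan, Kenji, Lucia, Mei, Nadia, Ingrid, Hannah, Declan.
Kenji starts before Rohan ends → Rohan and Kenji overlap.
Lucia starts after Rohan ends; Rohan is clear from here.
Lucia starts after Kenji ends; Kenji is clear from here.
Mei starts exactly when Lucia ends (back-to-back, no overlap); Lucia is clear from here.
Nadia starts before Mei ends → Mei and Nadia overlap.
Ingrid starts exactly when Mei ends (back-to-back, no overlap); Mei is clear from here.
Ingrid starts before Nadia ends → Nadia and Ingrid overlap.
Hannah starts after Nadia ends; Nadia is clear from here.
Hannah starts after Ingrid ends; Ingrid is clear from here.
Declan starts after Hannah ends.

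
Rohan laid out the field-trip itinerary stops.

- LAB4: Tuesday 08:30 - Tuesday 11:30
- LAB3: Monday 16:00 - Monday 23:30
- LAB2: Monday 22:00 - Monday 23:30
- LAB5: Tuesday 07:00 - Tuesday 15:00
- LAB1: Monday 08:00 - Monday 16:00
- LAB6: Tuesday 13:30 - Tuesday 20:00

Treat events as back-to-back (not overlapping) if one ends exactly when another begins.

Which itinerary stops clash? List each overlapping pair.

Sorted by start: LAB1, LAB3, LAB2, LAB5, LAB4, LAB6.
LAB3 starts exactly when LAB1 ends (back-to-back, no overlap), so LAB1 has no further overlaps.
LAB2 starts before LAB3 ends → LAB3 and LAB2 overlap.
LAB5 starts after LAB3 ends, so LAB3 has no further overlaps.
LAB5 starts after LAB2 ends, so LAB2 has no further overlaps.
LAB4 starts before LAB5 ends → LAB5 and LAB4 overlap.
LAB6 starts before LAB5 ends → LAB5 and LAB6 overlap.
LAB6 starts after LAB4 ends.

LAB2 & LAB3, LAB4 & LAB5, LAB5 & LAB6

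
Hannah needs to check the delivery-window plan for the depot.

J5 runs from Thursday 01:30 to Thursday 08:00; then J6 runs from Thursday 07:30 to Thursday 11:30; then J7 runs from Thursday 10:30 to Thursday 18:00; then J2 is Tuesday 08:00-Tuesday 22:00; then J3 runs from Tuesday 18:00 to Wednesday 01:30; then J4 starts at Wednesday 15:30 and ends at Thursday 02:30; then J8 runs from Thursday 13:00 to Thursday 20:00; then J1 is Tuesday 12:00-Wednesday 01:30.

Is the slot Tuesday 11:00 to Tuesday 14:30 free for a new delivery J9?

No — it overlaps J1, J2

J2: starts Tuesday 08:00 before J9 ends Tuesday 14:30, and ends Tuesday 22:00 after J9 starts Tuesday 11:00 → overlap.
J1: starts Tuesday 12:00 before J9 ends Tuesday 14:30, and ends Wednesday 01:30 after J9 starts Tuesday 11:00 → overlap.
J3: starts Tuesday 18:00 at or after J9 ends Tuesday 14:30 → clear.
J4: starts Wednesday 15:30 at or after J9 ends Tuesday 14:30 → clear.
J5: starts Thursday 01:30 at or after J9 ends Tuesday 14:30 → clear.
J6: starts Thursday 07:30 at or after J9 ends Tuesday 14:30 → clear.
J7: starts Thursday 10:30 at or after J9 ends Tuesday 14:30 → clear.
J8: starts Thursday 13:00 at or after J9 ends Tuesday 14:30 → clear.
J9 overlaps J1, J2.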